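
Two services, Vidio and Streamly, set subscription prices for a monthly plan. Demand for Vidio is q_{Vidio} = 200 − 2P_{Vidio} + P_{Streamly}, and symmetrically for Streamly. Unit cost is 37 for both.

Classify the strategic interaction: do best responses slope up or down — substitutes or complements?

Vidio's profit: π = (P_{Vidio} − 37)(200 − 2P_{Vidio} + P_{Streamly}).
∂π/∂P_{Vidio} = 274 − 4P_{Vidio} + P_{Streamly} = 0 ⇒ P_{Vidio} = 68.5 + 0.25P_{Streamly}.
The best-response slope dP_{Vidio}/dP_{Streamly} = 0.25 > 0: the reaction function is upward-sloping, so the choices are strategic complements.

strategic complements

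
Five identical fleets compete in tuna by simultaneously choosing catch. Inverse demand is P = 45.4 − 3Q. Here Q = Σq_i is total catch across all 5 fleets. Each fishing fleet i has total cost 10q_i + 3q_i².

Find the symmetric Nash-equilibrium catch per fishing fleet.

1.475

A representative fishing fleet's profit is π_i = q_i(45.4 − 3Q) − 10q_i − 3q_i², with Q = q_i + Σ_{j≠i} q_j.
First-order condition: 35.4 − 12q_i − 3Σ_{j≠i} q_j = 0.
In a symmetric equilibrium every fishing fleet chooses the same q, so Σ_{j≠i} q_j = 4q. The condition becomes 35.4 − 24q = 0, giving q = 35.4/24 = 1.475.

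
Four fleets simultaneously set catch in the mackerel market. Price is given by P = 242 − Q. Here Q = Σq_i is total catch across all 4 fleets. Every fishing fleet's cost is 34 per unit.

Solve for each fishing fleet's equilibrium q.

41.6

A representative fishing fleet's profit is π_i = q_i(242 − Q) − 34q_i, with Q = q_i + Σ_{j≠i} q_j.
First-order condition: 208 − 2q_i − Σ_{j≠i} q_j = 0.
With identical fishing fleets, set every q_j = q: then 208 − 2q − 3q = 0, i.e. q = 208/5 = 41.6.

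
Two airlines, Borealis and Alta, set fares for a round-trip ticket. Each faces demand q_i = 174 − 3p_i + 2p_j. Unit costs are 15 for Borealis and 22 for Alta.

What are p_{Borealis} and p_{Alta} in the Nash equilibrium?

Borealis's profit: π = (p_{Borealis} − 15)(174 − 3p_{Borealis} + 2p_{Alta}).
∂π/∂p_{Borealis} = 219 − 6p_{Borealis} + 2p_{Alta} = 0 ⇒ p_{Borealis} = 36.5 + (1/3)p_{Alta}.
Similarly p_{Alta} = 40 + (1/3)p_{Borealis}.
Plugging p_{Alta} into Borealis's best response: p_{Borealis} = 36.5 + (1/3)(40 + (1/3)p_{Borealis}) ⇒ (8/9)p_{Borealis} = 299/6, so p_{Borealis} = 56.0625.
Then p_{Alta} = 40 + (1/3)·56.0625 = 58.6875.

56.0625, 58.6875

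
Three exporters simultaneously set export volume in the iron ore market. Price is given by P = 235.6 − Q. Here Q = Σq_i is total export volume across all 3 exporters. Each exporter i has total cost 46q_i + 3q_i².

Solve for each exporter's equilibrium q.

18.96

A representative exporter's profit is π_i = q_i(235.6 − Q) − 46q_i − 3q_i², with Q = q_i + Σ_{j≠i} q_j.
First-order condition: 189.6 − 8q_i − Σ_{j≠i} q_j = 0.
Imposing symmetry (q_j = q for all j) turns Σ_{j≠i} q_j into 2q, so 189.6 = 10q and q = 18.96.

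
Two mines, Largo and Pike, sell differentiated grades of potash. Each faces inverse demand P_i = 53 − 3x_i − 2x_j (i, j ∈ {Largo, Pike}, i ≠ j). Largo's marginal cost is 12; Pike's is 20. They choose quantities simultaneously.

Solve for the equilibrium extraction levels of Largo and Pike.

Mine Largo's profit: π = x_{Largo}(53 − 3x_{Largo} − 2x_{Pike}) − 12x_{Largo}.
∂π/∂x_{Largo} = 41 − 6x_{Largo} − 2x_{Pike} = 0 ⇒ x_{Largo} = 41/6 − (1/3)x_{Pike}.
Similarly x_{Pike} = 5.5 − (1/3)x_{Largo}.
Plugging x_{Pike} into Largo's best response: x_{Largo} = 41/6 − (1/3)(5.5 − (1/3)x_{Largo}) ⇒ (8/9)x_{Largo} = 5, so x_{Largo} = 5.625.
Then x_{Pike} = 5.5 − (1/3)·5.625 = 3.625.

5.625, 3.625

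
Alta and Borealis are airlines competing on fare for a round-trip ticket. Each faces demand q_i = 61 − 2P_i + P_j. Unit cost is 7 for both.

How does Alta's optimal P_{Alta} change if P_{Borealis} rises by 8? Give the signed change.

Alta's profit: π = (P_{Alta} − 7)(61 − 2P_{Alta} + P_{Borealis}).
∂π/∂P_{Alta} = 75 − 4P_{Alta} + P_{Borealis} = 0 ⇒ P_{Alta} = 18.75 + 0.25P_{Borealis}.
The reaction-function slope is 0.25, so an 8-unit rise in P_{Borealis} moves P_{Alta} by 0.25 × 8 = 2. Alta's best response rises — the actions are strategic complements.

2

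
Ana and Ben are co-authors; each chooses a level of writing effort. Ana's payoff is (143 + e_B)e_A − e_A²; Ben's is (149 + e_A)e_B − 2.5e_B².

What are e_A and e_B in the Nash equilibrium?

96, 49

Expanding Ana's payoff: 143e_A + e_Be_A − e_A².
∂π/∂e_A = 143 + e_B − 2e_A = 0, so e_A = 71.5 + 0.5e_B.
Likewise for Ben: e_B = 29.8 + 0.2e_A.
Solving the two reaction functions simultaneously: (1 − (0.5)(0.2))e_A = 71.5 + 0.5·29.8, so 0.9e_A = 86.4 and e_A = 96.
Then e_B = 29.8 + 0.2·96 = 49.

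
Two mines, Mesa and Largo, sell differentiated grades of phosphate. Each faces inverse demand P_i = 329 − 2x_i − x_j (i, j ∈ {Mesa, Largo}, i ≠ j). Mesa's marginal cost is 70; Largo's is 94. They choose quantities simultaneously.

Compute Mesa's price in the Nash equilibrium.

176.8

Mine Mesa's profit: π = x_{Mesa}(329 − 2x_{Mesa} − x_{Largo}) − 70x_{Mesa}.
∂π/∂x_{Mesa} = 259 − 4x_{Mesa} − x_{Largo} = 0 ⇒ x_{Mesa} = 64.75 − 0.25x_{Largo}.
Similarly x_{Largo} = 58.75 − 0.25x_{Mesa}.
Solving the two reaction functions simultaneously: (1 − (−0.25)(−0.25))x_{Mesa} = 64.75 − 0.25·58.75, so 0.9375x_{Mesa} = 50.0625 and x_{Mesa} = 53.4.
Then x_{Largo} = 58.75 − 0.25·53.4 = 45.4.
P_{Mesa} = 329 − 2·53.4 − 45.4 = 176.8.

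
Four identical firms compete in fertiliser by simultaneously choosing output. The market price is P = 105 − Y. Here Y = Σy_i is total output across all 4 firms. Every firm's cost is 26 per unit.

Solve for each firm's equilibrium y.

A representative firm's profit is π_i = y_i(105 − Y) − 26y_i, with Y = y_i + Σ_{j≠i} y_j.
First-order condition: 79 − 2y_i − Σ_{j≠i} y_j = 0.
Imposing symmetry (y_j = y for all j) turns Σ_{j≠i} y_j into 3y, so 79 = 5y and y = 15.8.

15.8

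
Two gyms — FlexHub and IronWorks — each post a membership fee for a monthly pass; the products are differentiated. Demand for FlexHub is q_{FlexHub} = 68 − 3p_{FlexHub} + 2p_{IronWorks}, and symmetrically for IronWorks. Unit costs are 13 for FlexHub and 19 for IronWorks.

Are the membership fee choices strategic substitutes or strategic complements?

FlexHub's profit: π = (p_{FlexHub} − 13)(68 − 3p_{FlexHub} + 2p_{IronWorks}).
∂π/∂p_{FlexHub} = 107 − 6p_{FlexHub} + 2p_{IronWorks} = 0 ⇒ p_{FlexHub} = 107/6 + (1/3)p_{IronWorks}.
The best-response slope dp_{FlexHub}/dp_{IronWorks} = 1/3 > 0: the reaction function is upward-sloping, so the choices are strategic complements.

strategic complements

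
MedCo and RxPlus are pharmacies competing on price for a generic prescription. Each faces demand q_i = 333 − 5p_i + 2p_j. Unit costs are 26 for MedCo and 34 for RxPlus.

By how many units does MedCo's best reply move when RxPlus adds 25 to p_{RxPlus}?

5

MedCo's profit: π = (p_{MedCo} − 26)(333 − 5p_{MedCo} + 2p_{RxPlus}).
∂π/∂p_{MedCo} = 463 − 10p_{MedCo} + 2p_{RxPlus} = 0 ⇒ p_{MedCo} = 46.3 + 0.2p_{RxPlus}.
The reaction-function slope is 0.2, so a 25-unit rise in p_{RxPlus} moves p_{MedCo} by 0.2 × 25 = 5. MedCo's best response rises — the actions are strategic complements.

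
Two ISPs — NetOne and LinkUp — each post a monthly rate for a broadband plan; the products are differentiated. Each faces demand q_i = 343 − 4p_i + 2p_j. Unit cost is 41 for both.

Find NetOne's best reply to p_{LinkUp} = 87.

NetOne's profit: π = (p_{NetOne} − 41)(343 − 4p_{NetOne} + 2p_{LinkUp}).
∂π/∂p_{NetOne} = 507 − 8p_{NetOne} + 2p_{LinkUp} = 0 ⇒ p_{NetOne} = 63.375 + 0.25p_{LinkUp}.
At p_{LinkUp} = 87: p_{NetOne} = 63.375 + 0.25·87 = 85.125.

85.125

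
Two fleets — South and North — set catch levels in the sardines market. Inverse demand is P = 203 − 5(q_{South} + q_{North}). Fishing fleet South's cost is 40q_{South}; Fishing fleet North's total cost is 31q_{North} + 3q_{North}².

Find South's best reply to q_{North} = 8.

12.3

Fishing fleet South's profit: π = q_{South}(203 − 5(q_{South} + q_{North})) − 40q_{South}.
∂π/∂q_{South} = 163 − 10q_{South} − 5q_{North} = 0, so q_{South} = 16.3 − 0.5q_{North}.
At q_{North} = 8: q_{South} = 16.3 − 0.5·8 = 12.3.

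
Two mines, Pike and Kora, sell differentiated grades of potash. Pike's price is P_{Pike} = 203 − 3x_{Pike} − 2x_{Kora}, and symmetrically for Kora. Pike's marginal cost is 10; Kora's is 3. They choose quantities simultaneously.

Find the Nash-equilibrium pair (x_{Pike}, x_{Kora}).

23.6875, 25.4375

Mine Pike's profit: π = x_{Pike}(203 − 3x_{Pike} − 2x_{Kora}) − 10x_{Pike}.
∂π/∂x_{Pike} = 193 − 6x_{Pike} − 2x_{Kora} = 0 ⇒ x_{Pike} = 193/6 − (1/3)x_{Kora}.
Similarly x_{Kora} = 100/3 − (1/3)x_{Pike}.
Substituting the second reaction function into the first: x_{Pike} = 193/6 − (1/3)(100/3 − (1/3)x_{Pike}), which gives (8/9)x_{Pike} = 379/18 ⇒ x_{Pike} = 23.6875.
Then x_{Kora} = 100/3 − (1/3)·23.6875 = 25.4375.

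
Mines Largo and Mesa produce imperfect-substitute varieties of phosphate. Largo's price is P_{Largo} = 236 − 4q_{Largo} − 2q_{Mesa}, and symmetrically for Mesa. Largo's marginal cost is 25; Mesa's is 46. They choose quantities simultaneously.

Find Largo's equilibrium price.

Mine Largo's profit: π = q_{Largo}(236 − 4q_{Largo} − 2q_{Mesa}) − 25q_{Largo}.
∂π/∂q_{Largo} = 211 − 8q_{Largo} − 2q_{Mesa} = 0 ⇒ q_{Largo} = 26.375 − 0.25q_{Mesa}.
Similarly q_{Mesa} = 23.75 − 0.25q_{Largo}.
Plugging q_{Mesa} into Largo's best response: q_{Largo} = 26.375 − 0.25(23.75 − 0.25q_{Largo}) ⇒ 0.9375q_{Largo} = 20.4375, so q_{Largo} = 21.8.
Then q_{Mesa} = 23.75 − 0.25·21.8 = 18.3.
P_{Largo} = 236 − 4·21.8 − 2·18.3 = 112.2.

112.2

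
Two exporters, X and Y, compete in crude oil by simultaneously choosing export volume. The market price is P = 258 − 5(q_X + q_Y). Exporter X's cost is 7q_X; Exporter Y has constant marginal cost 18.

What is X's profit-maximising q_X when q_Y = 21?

Exporter X's profit: π = q_X(258 − 5(q_X + q_Y)) − 7q_X.
∂π/∂q_X = 251 − 10q_X − 5q_Y = 0, so q_X = 25.1 − 0.5q_Y.
At q_Y = 21: q_X = 25.1 − 0.5·21 = 14.6.

14.6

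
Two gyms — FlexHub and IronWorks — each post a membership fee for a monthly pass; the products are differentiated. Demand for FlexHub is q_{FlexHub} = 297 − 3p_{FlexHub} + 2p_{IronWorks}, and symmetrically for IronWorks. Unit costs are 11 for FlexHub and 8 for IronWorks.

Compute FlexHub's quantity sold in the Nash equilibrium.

212.8125

FlexHub's profit: π = (p_{FlexHub} − 11)(297 − 3p_{FlexHub} + 2p_{IronWorks}).
∂π/∂p_{FlexHub} = 330 − 6p_{FlexHub} + 2p_{IronWorks} = 0 ⇒ p_{FlexHub} = 55 + (1/3)p_{IronWorks}.
Similarly p_{IronWorks} = 53.5 + (1/3)p_{FlexHub}.
Substituting the second reaction function into the first: p_{FlexHub} = 55 + (1/3)(53.5 + (1/3)p_{FlexHub}), which gives (8/9)p_{FlexHub} = 437/6 ⇒ p_{FlexHub} = 81.9375.
Then p_{IronWorks} = 53.5 + (1/3)·81.9375 = 80.8125.
q_{FlexHub} = 297 − 3·81.9375 + 2·80.8125 = 212.8125.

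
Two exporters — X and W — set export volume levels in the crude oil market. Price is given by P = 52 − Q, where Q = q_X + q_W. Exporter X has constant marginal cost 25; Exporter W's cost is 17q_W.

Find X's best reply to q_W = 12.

7.5

Exporter X's profit: π = q_X(52 − (q_X + q_W)) − 25q_X.
∂π/∂q_X = 27 − 2q_X − q_W = 0, so q_X = 13.5 − 0.5q_W.
At q_W = 12: q_X = 13.5 − 0.5·12 = 7.5.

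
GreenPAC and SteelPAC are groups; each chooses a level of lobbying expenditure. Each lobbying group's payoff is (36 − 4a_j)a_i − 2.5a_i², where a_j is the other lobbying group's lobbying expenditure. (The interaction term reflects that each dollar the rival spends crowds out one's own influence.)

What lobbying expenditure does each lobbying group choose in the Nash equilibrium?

4

GreenPAC's payoff is (36 − 4a_S)a_G − 2.5a_G².
∂π/∂a_G = 36 − 4a_S − 5a_G = 0, so a_G = 7.2 − 0.8a_S.
By symmetry a_S = a_G; substituting into the reaction function, 1.8a_G = 7.2 and a_G = 4.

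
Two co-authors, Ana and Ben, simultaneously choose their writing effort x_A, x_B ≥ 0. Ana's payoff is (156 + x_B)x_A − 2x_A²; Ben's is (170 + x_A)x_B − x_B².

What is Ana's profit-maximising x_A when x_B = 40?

49

Expanding Ana's payoff: 156x_A + x_Bx_A − 2x_A².
∂π/∂x_A = 156 + x_B − 4x_A = 0, so x_A = 39 + 0.25x_B.
At x_B = 40: x_A = 39 + 0.25·40 = 49.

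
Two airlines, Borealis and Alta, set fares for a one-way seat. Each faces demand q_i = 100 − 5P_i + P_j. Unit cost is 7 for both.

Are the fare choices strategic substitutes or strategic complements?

Borealis's profit: π = (P_{Borealis} − 7)(100 − 5P_{Borealis} + P_{Alta}).
∂π/∂P_{Borealis} = 135 − 10P_{Borealis} + P_{Alta} = 0 ⇒ P_{Borealis} = 13.5 + 0.1P_{Alta}.
The best-response slope dP_{Borealis}/dP_{Alta} = 0.1 > 0: the reaction function is upward-sloping, so the choices are strategic complements.

strategic complements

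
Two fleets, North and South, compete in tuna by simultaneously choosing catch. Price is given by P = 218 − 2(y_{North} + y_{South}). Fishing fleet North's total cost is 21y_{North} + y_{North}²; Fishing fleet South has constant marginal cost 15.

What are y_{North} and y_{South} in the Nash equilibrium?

Fishing fleet North's profit: π = y_{North}(218 − 2(y_{North} + y_{South})) − 21y_{North} − y_{North}².
∂π/∂y_{North} = 197 − 6y_{North} − 2y_{South} = 0, so y_{North} = 197/6 − (1/3)y_{South}.
For South: ∂π/∂y_{South} = 203 − 4y_{South} − 2y_{North} = 0 ⇒ y_{South} = 50.75 − 0.5y_{North}.
Substituting the second reaction function into the first: y_{North} = 197/6 − (1/3)(50.75 − 0.5y_{North}), which gives (5/6)y_{North} = 191/12 ⇒ y_{North} = 19.1.
Then y_{South} = 50.75 − 0.5·19.1 = 41.2.

19.1, 41.2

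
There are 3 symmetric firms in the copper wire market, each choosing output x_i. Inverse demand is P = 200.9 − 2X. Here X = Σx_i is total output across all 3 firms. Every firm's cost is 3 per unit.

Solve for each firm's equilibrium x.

24.7375

A representative firm's profit is π_i = x_i(200.9 − 2X) − 3x_i, with X = x_i + Σ_{j≠i} x_j.
First-order condition: 197.9 − 4x_i − 2Σ_{j≠i} x_j = 0.
With identical firms, set every x_j = x: then 197.9 − 4x − 4x = 0, i.e. x = 197.9/8 = 24.7375.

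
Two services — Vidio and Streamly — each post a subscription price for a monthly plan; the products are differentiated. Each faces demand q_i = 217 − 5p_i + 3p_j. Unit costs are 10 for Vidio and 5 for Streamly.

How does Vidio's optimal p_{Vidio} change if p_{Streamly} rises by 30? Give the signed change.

Vidio's profit: π = (p_{Vidio} − 10)(217 − 5p_{Vidio} + 3p_{Streamly}).
∂π/∂p_{Vidio} = 267 − 10p_{Vidio} + 3p_{Streamly} = 0 ⇒ p_{Vidio} = 26.7 + 0.3p_{Streamly}.
The reaction-function slope is 0.3, so a 30-unit rise in p_{Streamly} moves p_{Vidio} by 0.3 × 30 = 9. Vidio's best response rises — the actions are strategic complements.

9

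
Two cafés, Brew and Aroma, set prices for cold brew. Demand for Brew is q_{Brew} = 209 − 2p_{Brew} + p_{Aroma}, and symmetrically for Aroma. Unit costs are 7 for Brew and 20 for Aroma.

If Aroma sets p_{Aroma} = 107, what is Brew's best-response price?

Brew's profit: π = (p_{Brew} − 7)(209 − 2p_{Brew} + p_{Aroma}).
∂π/∂p_{Brew} = 223 − 4p_{Brew} + p_{Aroma} = 0 ⇒ p_{Brew} = 55.75 + 0.25p_{Aroma}.
At p_{Aroma} = 107: p_{Brew} = 55.75 + 0.25·107 = 82.5.

82.5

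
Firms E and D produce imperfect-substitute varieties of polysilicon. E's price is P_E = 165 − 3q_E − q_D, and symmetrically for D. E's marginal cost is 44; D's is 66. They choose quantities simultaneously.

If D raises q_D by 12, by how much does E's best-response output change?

-2

Firm E's profit: π = q_E(165 − 3q_E − q_D) − 44q_E.
∂π/∂q_E = 121 − 6q_E − q_D = 0 ⇒ q_E = 121/6 − (1/6)q_D.
The reaction-function slope is −1/6, so a 12-unit rise in q_D moves q_E by −1/6 × 12 = −2. E's best response falls — the actions are strategic substitutes.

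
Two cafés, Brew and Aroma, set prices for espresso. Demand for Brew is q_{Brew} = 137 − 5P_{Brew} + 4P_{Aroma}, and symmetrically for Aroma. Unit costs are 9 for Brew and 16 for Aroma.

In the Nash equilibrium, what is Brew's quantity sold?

115

Brew's profit: π = (P_{Brew} − 9)(137 − 5P_{Brew} + 4P_{Aroma}).
∂π/∂P_{Brew} = 182 − 10P_{Brew} + 4P_{Aroma} = 0 ⇒ P_{Brew} = 18.2 + 0.4P_{Aroma}.
Similarly P_{Aroma} = 21.7 + 0.4P_{Brew}.
Substituting the second reaction function into the first: P_{Brew} = 18.2 + 0.4(21.7 + 0.4P_{Brew}), which gives 0.84P_{Brew} = 26.88 ⇒ P_{Brew} = 32.
Then P_{Aroma} = 21.7 + 0.4·32 = 34.5.
q_{Brew} = 137 − 5·32 + 4·34.5 = 115.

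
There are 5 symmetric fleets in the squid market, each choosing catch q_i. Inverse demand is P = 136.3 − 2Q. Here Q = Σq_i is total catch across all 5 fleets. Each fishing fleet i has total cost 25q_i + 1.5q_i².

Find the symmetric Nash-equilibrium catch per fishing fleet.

7.42

A representative fishing fleet's profit is π_i = q_i(136.3 − 2Q) − 25q_i − 1.5q_i², with Q = q_i + Σ_{j≠i} q_j.
First-order condition: 111.3 − 7q_i − 2Σ_{j≠i} q_j = 0.
In a symmetric equilibrium every fishing fleet chooses the same q, so Σ_{j≠i} q_j = 4q. The condition becomes 111.3 − 15q = 0, giving q = 111.3/15 = 7.42.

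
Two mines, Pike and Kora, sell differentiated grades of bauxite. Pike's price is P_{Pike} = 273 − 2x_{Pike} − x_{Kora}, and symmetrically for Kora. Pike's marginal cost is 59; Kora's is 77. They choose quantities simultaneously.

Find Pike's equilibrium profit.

Mine Pike's profit: π = x_{Pike}(273 − 2x_{Pike} − x_{Kora}) − 59x_{Pike}.
∂π/∂x_{Pike} = 214 − 4x_{Pike} − x_{Kora} = 0 ⇒ x_{Pike} = 53.5 − 0.25x_{Kora}.
Similarly x_{Kora} = 49 − 0.25x_{Pike}.
Substituting the second reaction function into the first: x_{Pike} = 53.5 − 0.25(49 − 0.25x_{Pike}), which gives 0.9375x_{Pike} = 41.25 ⇒ x_{Pike} = 44.
Then x_{Kora} = 49 − 0.25·44 = 38.
P_{Pike} = 273 − 2·44 − 38 = 147.
Profit = (147 − 59)·44 = 3872.

3872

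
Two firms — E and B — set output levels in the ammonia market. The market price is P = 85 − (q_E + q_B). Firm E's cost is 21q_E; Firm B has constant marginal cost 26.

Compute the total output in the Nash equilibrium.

41

Firm E's profit: π = q_E(85 − (q_E + q_B)) − 21q_E.
∂π/∂q_E = 64 − 2q_E − q_B = 0, so q_E = 32 − 0.5q_B.
By the same steps for B: q_B = 29.5 − 0.5q_E.
Plugging q_B into E's best response: q_E = 32 − 0.5(29.5 − 0.5q_E) ⇒ 0.75q_E = 17.25, so q_E = 23.
Then q_B = 29.5 − 0.5·23 = 18.
Total output: 23 + 18 = 41.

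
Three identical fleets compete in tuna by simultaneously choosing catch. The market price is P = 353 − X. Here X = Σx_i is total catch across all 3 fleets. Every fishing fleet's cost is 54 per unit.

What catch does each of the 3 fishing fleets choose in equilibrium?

74.75

A representative fishing fleet's profit is π_i = x_i(353 − X) − 54x_i, with X = x_i + Σ_{j≠i} x_j.
First-order condition: 299 − 2x_i − Σ_{j≠i} x_j = 0.
Imposing symmetry (x_j = x for all j) turns Σ_{j≠i} x_j into 2x, so 299 = 4x and x = 74.75.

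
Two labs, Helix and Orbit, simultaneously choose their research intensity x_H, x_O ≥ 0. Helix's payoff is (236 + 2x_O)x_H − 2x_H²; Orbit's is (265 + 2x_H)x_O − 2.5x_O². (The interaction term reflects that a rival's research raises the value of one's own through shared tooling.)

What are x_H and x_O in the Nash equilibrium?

106.875, 95.75

Expanding Helix's payoff: 236x_H + 2x_Ox_H − 2x_H².
∂π/∂x_H = 236 + 2x_O − 4x_H = 0, so x_H = 59 + 0.5x_O.
Likewise for Orbit: x_O = 53 + 0.4x_H.
Solving the two reaction functions simultaneously: (1 − (0.5)(0.4))x_H = 59 + 0.5·53, so 0.8x_H = 85.5 and x_H = 106.875.
Then x_O = 53 + 0.4·106.875 = 95.75.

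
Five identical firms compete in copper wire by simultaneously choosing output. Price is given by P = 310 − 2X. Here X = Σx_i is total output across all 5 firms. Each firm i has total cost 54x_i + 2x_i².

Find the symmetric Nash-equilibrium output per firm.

16

A representative firm's profit is π_i = x_i(310 − 2X) − 54x_i − 2x_i², with X = x_i + Σ_{j≠i} x_j.
First-order condition: 256 − 8x_i − 2Σ_{j≠i} x_j = 0.
With identical firms, set every x_j = x: then 256 − 8x − 8x = 0, i.e. x = 256/16 = 16.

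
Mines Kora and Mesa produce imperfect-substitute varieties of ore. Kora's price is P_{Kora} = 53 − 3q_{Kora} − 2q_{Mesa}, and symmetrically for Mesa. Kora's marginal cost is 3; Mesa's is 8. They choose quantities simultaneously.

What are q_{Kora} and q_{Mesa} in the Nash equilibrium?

Mine Kora's profit: π = q_{Kora}(53 − 3q_{Kora} − 2q_{Mesa}) − 3q_{Kora}.
∂π/∂q_{Kora} = 50 − 6q_{Kora} − 2q_{Mesa} = 0 ⇒ q_{Kora} = 25/3 − (1/3)q_{Mesa}.
Similarly q_{Mesa} = 7.5 − (1/3)q_{Kora}.
Plugging q_{Mesa} into Kora's best response: q_{Kora} = 25/3 − (1/3)(7.5 − (1/3)q_{Kora}) ⇒ (8/9)q_{Kora} = 35/6, so q_{Kora} = 6.5625.
Then q_{Mesa} = 7.5 − (1/3)·6.5625 = 5.3125.

6.5625, 5.3125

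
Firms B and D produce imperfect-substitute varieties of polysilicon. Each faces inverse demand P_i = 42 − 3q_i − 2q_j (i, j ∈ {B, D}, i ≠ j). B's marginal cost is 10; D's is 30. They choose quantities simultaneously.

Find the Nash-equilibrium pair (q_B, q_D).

5.25, 0.25

Firm B's profit: π = q_B(42 − 3q_B − 2q_D) − 10q_B.
∂π/∂q_B = 32 − 6q_B − 2q_D = 0 ⇒ q_B = 16/3 − (1/3)q_D.
Similarly q_D = 2 − (1/3)q_B.
Plugging q_D into B's best response: q_B = 16/3 − (1/3)(2 − (1/3)q_B) ⇒ (8/9)q_B = 14/3, so q_B = 5.25.
Then q_D = 2 − (1/3)·5.25 = 0.25.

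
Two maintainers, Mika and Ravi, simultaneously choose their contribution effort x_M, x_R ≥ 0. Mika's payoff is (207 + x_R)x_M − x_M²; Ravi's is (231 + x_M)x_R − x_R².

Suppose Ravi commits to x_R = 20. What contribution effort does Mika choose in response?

113.5

Expanding Mika's payoff: 207x_M + x_Rx_M − x_M².
∂π/∂x_M = 207 + x_R − 2x_M = 0, so x_M = 103.5 + 0.5x_R.
At x_R = 20: x_M = 103.5 + 0.5·20 = 113.5.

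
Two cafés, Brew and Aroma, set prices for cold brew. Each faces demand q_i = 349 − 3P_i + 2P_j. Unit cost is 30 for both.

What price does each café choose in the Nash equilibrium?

Brew's profit: π = (P_{Brew} − 30)(349 − 3P_{Brew} + 2P_{Aroma}).
∂π/∂P_{Brew} = 439 − 6P_{Brew} + 2P_{Aroma} = 0 ⇒ P_{Brew} = 439/6 + (1/3)P_{Aroma}.
By symmetry P_{Aroma} = P_{Brew}; substituting into the reaction function, (2/3)P_{Brew} = 439/6 and P_{Brew} = 109.75.

109.75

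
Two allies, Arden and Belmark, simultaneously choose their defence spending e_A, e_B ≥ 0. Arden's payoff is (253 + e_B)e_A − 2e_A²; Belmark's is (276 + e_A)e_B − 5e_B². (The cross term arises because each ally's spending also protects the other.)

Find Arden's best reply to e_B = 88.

85.25

Expanding Arden's payoff: 253e_A + e_Be_A − 2e_A².
∂π/∂e_A = 253 + e_B − 4e_A = 0, so e_A = 63.25 + 0.25e_B.
At e_B = 88: e_A = 63.25 + 0.25·88 = 85.25.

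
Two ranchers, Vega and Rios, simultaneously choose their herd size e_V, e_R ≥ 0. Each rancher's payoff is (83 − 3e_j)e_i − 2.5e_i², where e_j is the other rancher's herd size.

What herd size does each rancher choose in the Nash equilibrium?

Vega's payoff is (83 − 3e_R)e_V − 2.5e_V².
∂π/∂e_V = 83 − 3e_R − 5e_V = 0, so e_V = 16.6 − 0.6e_R.
By symmetry e_R = e_V; substituting into the reaction function, 1.6e_V = 16.6 and e_V = 10.375.

10.375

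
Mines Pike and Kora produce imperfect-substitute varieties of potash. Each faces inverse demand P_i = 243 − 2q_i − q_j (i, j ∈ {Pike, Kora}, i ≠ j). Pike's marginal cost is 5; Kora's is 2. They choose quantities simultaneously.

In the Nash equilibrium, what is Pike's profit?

Mine Pike's profit: π = q_{Pike}(243 − 2q_{Pike} − q_{Kora}) − 5q_{Pike}.
∂π/∂q_{Pike} = 238 − 4q_{Pike} − q_{Kora} = 0 ⇒ q_{Pike} = 59.5 − 0.25q_{Kora}.
Similarly q_{Kora} = 60.25 − 0.25q_{Pike}.
Solving the two reaction functions simultaneously: (1 − (−0.25)(−0.25))q_{Pike} = 59.5 − 0.25·60.25, so 0.9375q_{Pike} = 44.4375 and q_{Pike} = 47.4.
Then q_{Kora} = 60.25 − 0.25·47.4 = 48.4.
P_{Pike} = 243 − 2·47.4 − 48.4 = 99.8.
Profit = (99.8 − 5)·47.4 = 4493.52.

4493.52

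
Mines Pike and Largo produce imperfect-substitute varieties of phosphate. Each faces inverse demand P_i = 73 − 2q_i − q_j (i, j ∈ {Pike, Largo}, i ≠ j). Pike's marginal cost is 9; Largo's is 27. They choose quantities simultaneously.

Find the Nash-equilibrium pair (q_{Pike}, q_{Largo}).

14, 8

Mine Pike's profit: π = q_{Pike}(73 − 2q_{Pike} − q_{Largo}) − 9q_{Pike}.
∂π/∂q_{Pike} = 64 − 4q_{Pike} − q_{Largo} = 0 ⇒ q_{Pike} = 16 − 0.25q_{Largo}.
Similarly q_{Largo} = 11.5 − 0.25q_{Pike}.
Solving the two reaction functions simultaneously: (1 − (−0.25)(−0.25))q_{Pike} = 16 − 0.25·11.5, so 0.9375q_{Pike} = 13.125 and q_{Pike} = 14.
Then q_{Largo} = 11.5 − 0.25·14 = 8.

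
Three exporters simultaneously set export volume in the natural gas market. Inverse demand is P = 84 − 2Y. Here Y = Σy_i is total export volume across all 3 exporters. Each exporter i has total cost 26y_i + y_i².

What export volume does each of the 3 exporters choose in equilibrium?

5.8

A representative exporter's profit is π_i = y_i(84 − 2Y) − 26y_i − y_i², with Y = y_i + Σ_{j≠i} y_j.
First-order condition: 58 − 6y_i − 2Σ_{j≠i} y_j = 0.
Imposing symmetry (y_j = y for all j) turns Σ_{j≠i} y_j into 2y, so 58 = 10y and y = 5.8.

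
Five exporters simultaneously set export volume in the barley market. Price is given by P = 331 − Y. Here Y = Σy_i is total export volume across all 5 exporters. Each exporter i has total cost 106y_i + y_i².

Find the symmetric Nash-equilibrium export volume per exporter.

28.125

A representative exporter's profit is π_i = y_i(331 − Y) − 106y_i − y_i², with Y = y_i + Σ_{j≠i} y_j.
First-order condition: 225 − 4y_i − Σ_{j≠i} y_j = 0.
Imposing symmetry (y_j = y for all j) turns Σ_{j≠i} y_j into 4y, so 225 = 8y and y = 28.125.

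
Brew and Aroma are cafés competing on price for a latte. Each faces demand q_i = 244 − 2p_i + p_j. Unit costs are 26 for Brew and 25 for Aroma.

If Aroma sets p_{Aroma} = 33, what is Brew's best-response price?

82.25

Brew's profit: π = (p_{Brew} − 26)(244 − 2p_{Brew} + p_{Aroma}).
∂π/∂p_{Brew} = 296 − 4p_{Brew} + p_{Aroma} = 0 ⇒ p_{Brew} = 74 + 0.25p_{Aroma}.
At p_{Aroma} = 33: p_{Brew} = 74 + 0.25·33 = 82.25.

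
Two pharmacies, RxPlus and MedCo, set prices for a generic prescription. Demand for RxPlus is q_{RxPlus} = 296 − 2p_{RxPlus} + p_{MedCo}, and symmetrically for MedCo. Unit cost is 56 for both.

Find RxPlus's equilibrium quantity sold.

RxPlus's profit: π = (p_{RxPlus} − 56)(296 − 2p_{RxPlus} + p_{MedCo}).
∂π/∂p_{RxPlus} = 408 − 4p_{RxPlus} + p_{MedCo} = 0 ⇒ p_{RxPlus} = 102 + 0.25p_{MedCo}.
By symmetry p_{MedCo} = p_{RxPlus}; substituting into the reaction function, 0.75p_{RxPlus} = 102 and p_{RxPlus} = 136.
q_{RxPlus} = 296 − 2·136 + 136 = 160.

160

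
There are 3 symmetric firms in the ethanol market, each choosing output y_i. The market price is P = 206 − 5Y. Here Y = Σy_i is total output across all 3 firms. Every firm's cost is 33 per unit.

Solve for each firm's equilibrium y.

8.65

A representative firm's profit is π_i = y_i(206 − 5Y) − 33y_i, with Y = y_i + Σ_{j≠i} y_j.
First-order condition: 173 − 10y_i − 5Σ_{j≠i} y_j = 0.
With identical firms, set every y_j = y: then 173 − 10y − 10y = 0, i.e. y = 173/20 = 8.65.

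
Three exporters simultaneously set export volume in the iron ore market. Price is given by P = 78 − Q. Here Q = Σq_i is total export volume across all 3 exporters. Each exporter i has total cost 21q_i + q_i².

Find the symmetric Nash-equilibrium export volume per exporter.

A representative exporter's profit is π_i = q_i(78 − Q) − 21q_i − q_i², with Q = q_i + Σ_{j≠i} q_j.
First-order condition: 57 − 4q_i − Σ_{j≠i} q_j = 0.
In a symmetric equilibrium every exporter chooses the same q, so Σ_{j≠i} q_j = 2q. The condition becomes 57 − 6q = 0, giving q = 57/6 = 9.5.

9.5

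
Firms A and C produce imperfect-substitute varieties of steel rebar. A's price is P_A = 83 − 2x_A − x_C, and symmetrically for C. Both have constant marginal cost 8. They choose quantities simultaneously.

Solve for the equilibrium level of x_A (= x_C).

Firm A's profit: π = x_A(83 − 2x_A − x_C) − 8x_A.
∂π/∂x_A = 75 − 4x_A − x_C = 0 ⇒ x_A = 18.75 − 0.25x_C.
Setting x_A = x_C in the reaction function: x_A = 18.75 − 0.25x_A, so x_A = 18.75 / 1.25 = 15.

15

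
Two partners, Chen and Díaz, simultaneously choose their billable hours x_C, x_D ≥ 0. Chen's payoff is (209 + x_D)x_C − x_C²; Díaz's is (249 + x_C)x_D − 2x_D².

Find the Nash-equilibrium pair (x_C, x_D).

Expanding Chen's payoff: 209x_C + x_Dx_C − x_C².
∂π/∂x_C = 209 + x_D − 2x_C = 0, so x_C = 104.5 + 0.5x_D.
Likewise for Díaz: x_D = 62.25 + 0.25x_C.
Solving the two reaction functions simultaneously: (1 − (0.5)(0.25))x_C = 104.5 + 0.5·62.25, so 0.875x_C = 135.625 and x_C = 155.
Then x_D = 62.25 + 0.25·155 = 101.

155, 101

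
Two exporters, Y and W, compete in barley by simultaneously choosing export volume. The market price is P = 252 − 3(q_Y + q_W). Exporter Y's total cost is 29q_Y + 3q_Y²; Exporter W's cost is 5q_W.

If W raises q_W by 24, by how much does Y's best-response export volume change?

Exporter Y's profit: π = q_Y(252 − 3(q_Y + q_W)) − 29q_Y − 3q_Y².
∂π/∂q_Y = 223 − 12q_Y − 3q_W = 0, so q_Y = 223/12 − 0.25q_W.
The reaction-function slope is −0.25, so a 24-unit rise in q_W moves q_Y by −0.25 × 24 = −6. Y's best response falls — the actions are strategic substitutes.

-6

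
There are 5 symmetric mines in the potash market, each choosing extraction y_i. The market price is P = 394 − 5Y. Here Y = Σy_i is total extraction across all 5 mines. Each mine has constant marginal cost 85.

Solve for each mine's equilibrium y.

A representative mine's profit is π_i = y_i(394 − 5Y) − 85y_i, with Y = y_i + Σ_{j≠i} y_j.
First-order condition: 309 − 10y_i − 5Σ_{j≠i} y_j = 0.
With identical mines, set every y_j = y: then 309 − 10y − 20y = 0, i.e. y = 309/30 = 10.3.

10.3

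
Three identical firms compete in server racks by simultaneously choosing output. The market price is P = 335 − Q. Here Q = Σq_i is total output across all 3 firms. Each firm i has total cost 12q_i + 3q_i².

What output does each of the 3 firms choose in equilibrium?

A representative firm's profit is π_i = q_i(335 − Q) − 12q_i − 3q_i², with Q = q_i + Σ_{j≠i} q_j.
First-order condition: 323 − 8q_i − Σ_{j≠i} q_j = 0.
Imposing symmetry (q_j = q for all j) turns Σ_{j≠i} q_j into 2q, so 323 = 10q and q = 32.3.

32.3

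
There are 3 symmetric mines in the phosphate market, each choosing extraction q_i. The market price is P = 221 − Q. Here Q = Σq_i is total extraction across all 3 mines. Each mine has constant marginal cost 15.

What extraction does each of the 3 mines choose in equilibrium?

51.5

A representative mine's profit is π_i = q_i(221 − Q) − 15q_i, with Q = q_i + Σ_{j≠i} q_j.
First-order condition: 206 − 2q_i − Σ_{j≠i} q_j = 0.
In a symmetric equilibrium every mine chooses the same q, so Σ_{j≠i} q_j = 2q. The condition becomes 206 − 4q = 0, giving q = 206/4 = 51.5.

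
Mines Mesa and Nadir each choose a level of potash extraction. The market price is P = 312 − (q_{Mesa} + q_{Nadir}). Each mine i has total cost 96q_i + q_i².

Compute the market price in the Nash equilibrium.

225.6

Mine Mesa's profit: π = q_{Mesa}(312 − (q_{Mesa} + q_{Nadir})) − 96q_{Mesa} − q_{Mesa}².
∂π/∂q_{Mesa} = 216 − 4q_{Mesa} − q_{Nadir} = 0, so q_{Mesa} = 54 − 0.25q_{Nadir}.
By symmetry q_{Nadir} = q_{Mesa}; substituting into the reaction function, 1.25q_{Mesa} = 54 and q_{Mesa} = 43.2.
Equilibrium price: P = 312 − 86.4 = 225.6.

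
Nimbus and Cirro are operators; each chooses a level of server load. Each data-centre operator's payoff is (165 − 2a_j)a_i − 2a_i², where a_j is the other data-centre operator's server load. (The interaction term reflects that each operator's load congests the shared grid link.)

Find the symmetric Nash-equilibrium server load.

Nimbus's payoff is (165 − 2a_C)a_N − 2a_N².
∂π/∂a_N = 165 − 2a_C − 4a_N = 0, so a_N = 41.25 − 0.5a_C.
By symmetry a_C = a_N; substituting into the reaction function, 1.5a_N = 41.25 and a_N = 27.5.

27.5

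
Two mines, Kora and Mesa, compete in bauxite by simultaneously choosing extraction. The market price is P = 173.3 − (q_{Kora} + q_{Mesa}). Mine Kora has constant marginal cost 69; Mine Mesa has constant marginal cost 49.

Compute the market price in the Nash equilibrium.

Mine Kora's profit: π = q_{Kora}(173.3 − (q_{Kora} + q_{Mesa})) − 69q_{Kora}.
∂π/∂q_{Kora} = 104.3 − 2q_{Kora} − q_{Mesa} = 0, so q_{Kora} = 52.15 − 0.5q_{Mesa}.
By the same steps for Mesa: q_{Mesa} = 62.15 − 0.5q_{Kora}.
Solving the two reaction functions simultaneously: (1 − (−0.5)(−0.5))q_{Kora} = 52.15 − 0.5·62.15, so 0.75q_{Kora} = 21.075 and q_{Kora} = 28.1.
Then q_{Mesa} = 62.15 − 0.5·28.1 = 48.1.
Equilibrium price: P = 173.3 − 76.2 = 97.1.

97.1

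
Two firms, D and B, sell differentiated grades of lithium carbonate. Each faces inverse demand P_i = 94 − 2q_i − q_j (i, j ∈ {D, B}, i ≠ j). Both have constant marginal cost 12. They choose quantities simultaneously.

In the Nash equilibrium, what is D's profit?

537.92

Firm D's profit: π = q_D(94 − 2q_D − q_B) − 12q_D.
∂π/∂q_D = 82 − 4q_D − q_B = 0 ⇒ q_D = 20.5 − 0.25q_B.
By symmetry q_B = q_D; substituting into the reaction function, 1.25q_D = 20.5 and q_D = 16.4.
P_D = 94 − 2·16.4 − 16.4 = 44.8.
Profit = (44.8 − 12)·16.4 = 537.92.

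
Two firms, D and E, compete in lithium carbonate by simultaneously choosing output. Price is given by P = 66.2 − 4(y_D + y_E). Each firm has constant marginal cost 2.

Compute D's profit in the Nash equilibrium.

114.49

Firm D's profit: π = y_D(66.2 − 4(y_D + y_E)) − 2y_D.
∂π/∂y_D = 64.2 − 8y_D − 4y_E = 0, so y_D = 8.025 − 0.5y_E.
Setting y_D = y_E in the reaction function: y_D = 8.025 − 0.5y_D, so y_D = 8.025 / 1.5 = 5.35.
Price P = 66.2 − 4·10.7 = 23.4.
D's profit: (23.4 − 2)·5.35 = 114.49.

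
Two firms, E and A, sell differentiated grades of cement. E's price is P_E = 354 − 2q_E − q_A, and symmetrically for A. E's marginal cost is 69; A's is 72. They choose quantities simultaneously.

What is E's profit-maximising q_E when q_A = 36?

62.25

Firm E's profit: π = q_E(354 − 2q_E − q_A) − 69q_E.
∂π/∂q_E = 285 − 4q_E − q_A = 0 ⇒ q_E = 71.25 − 0.25q_A.
At q_A = 36: q_E = 71.25 − 0.25·36 = 62.25.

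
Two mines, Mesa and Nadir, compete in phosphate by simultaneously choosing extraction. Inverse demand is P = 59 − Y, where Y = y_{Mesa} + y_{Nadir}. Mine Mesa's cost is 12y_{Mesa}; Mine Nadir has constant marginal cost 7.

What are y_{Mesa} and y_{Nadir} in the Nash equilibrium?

Mine Mesa's profit: π = y_{Mesa}(59 − (y_{Mesa} + y_{Nadir})) − 12y_{Mesa}.
∂π/∂y_{Mesa} = 47 − 2y_{Mesa} − y_{Nadir} = 0, so y_{Mesa} = 23.5 − 0.5y_{Nadir}.
By the same steps for Nadir: y_{Nadir} = 26 − 0.5y_{Mesa}.
Solving the two reaction functions simultaneously: (1 − (−0.5)(−0.5))y_{Mesa} = 23.5 − 0.5·26, so 0.75y_{Mesa} = 10.5 and y_{Mesa} = 14.
Then y_{Nadir} = 26 − 0.5·14 = 19.

14, 19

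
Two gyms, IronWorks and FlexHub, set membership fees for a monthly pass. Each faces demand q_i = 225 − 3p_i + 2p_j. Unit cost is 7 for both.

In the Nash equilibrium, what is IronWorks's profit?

IronWorks's profit: π = (p_{IronWorks} − 7)(225 − 3p_{IronWorks} + 2p_{FlexHub}).
∂π/∂p_{IronWorks} = 246 − 6p_{IronWorks} + 2p_{FlexHub} = 0 ⇒ p_{IronWorks} = 41 + (1/3)p_{FlexHub}.
Setting p_{IronWorks} = p_{FlexHub} in the reaction function: p_{IronWorks} = 41 + (1/3)p_{IronWorks}, so p_{IronWorks} = 41 / (2/3) = 61.5.
q_{IronWorks} = 225 − 3·61.5 + 2·61.5 = 163.5.
Profit = (61.5 − 7)·163.5 = 8910.75.

8910.75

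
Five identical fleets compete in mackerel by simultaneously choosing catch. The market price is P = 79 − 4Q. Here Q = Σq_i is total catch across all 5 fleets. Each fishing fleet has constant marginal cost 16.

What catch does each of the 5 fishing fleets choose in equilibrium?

2.625

A representative fishing fleet's profit is π_i = q_i(79 − 4Q) − 16q_i, with Q = q_i + Σ_{j≠i} q_j.
First-order condition: 63 − 8q_i − 4Σ_{j≠i} q_j = 0.
With identical fishing fleets, set every q_j = q: then 63 − 8q − 16q = 0, i.e. q = 63/24 = 2.625.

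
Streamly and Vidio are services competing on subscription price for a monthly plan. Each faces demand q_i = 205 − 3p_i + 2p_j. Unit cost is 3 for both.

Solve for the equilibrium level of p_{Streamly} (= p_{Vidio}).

53.5

Streamly's profit: π = (p_{Streamly} − 3)(205 − 3p_{Streamly} + 2p_{Vidio}).
∂π/∂p_{Streamly} = 214 − 6p_{Streamly} + 2p_{Vidio} = 0 ⇒ p_{Streamly} = 107/3 + (1/3)p_{Vidio}.
By symmetry p_{Vidio} = p_{Streamly}; substituting into the reaction function, (2/3)p_{Streamly} = 107/3 and p_{Streamly} = 53.5.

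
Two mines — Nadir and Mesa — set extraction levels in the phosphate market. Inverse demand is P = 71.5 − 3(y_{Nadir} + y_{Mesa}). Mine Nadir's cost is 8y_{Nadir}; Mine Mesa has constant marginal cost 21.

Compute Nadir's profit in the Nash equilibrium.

Mine Nadir's profit: π = y_{Nadir}(71.5 − 3(y_{Nadir} + y_{Mesa})) − 8y_{Nadir}.
∂π/∂y_{Nadir} = 63.5 − 6y_{Nadir} − 3y_{Mesa} = 0, so y_{Nadir} = 127/12 − 0.5y_{Mesa}.
By the same steps for Mesa: y_{Mesa} = 101/12 − 0.5y_{Nadir}.
Plugging y_{Mesa} into Nadir's best response: y_{Nadir} = 127/12 − 0.5(101/12 − 0.5y_{Nadir}) ⇒ 0.75y_{Nadir} = 6.375, so y_{Nadir} = 8.5.
Then y_{Mesa} = 101/12 − 0.5·8.5 = 25/6.
Price P = 71.5 − 3·(38/3) = 33.5.
Nadir's profit: (33.5 − 8)·8.5 = 216.75.

216.75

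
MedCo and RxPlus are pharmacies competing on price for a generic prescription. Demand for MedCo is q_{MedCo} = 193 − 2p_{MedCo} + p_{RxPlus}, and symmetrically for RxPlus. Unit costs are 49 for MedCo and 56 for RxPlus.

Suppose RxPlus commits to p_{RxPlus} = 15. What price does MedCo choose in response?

76.5

MedCo's profit: π = (p_{MedCo} − 49)(193 − 2p_{MedCo} + p_{RxPlus}).
∂π/∂p_{MedCo} = 291 − 4p_{MedCo} + p_{RxPlus} = 0 ⇒ p_{MedCo} = 72.75 + 0.25p_{RxPlus}.
At p_{RxPlus} = 15: p_{MedCo} = 72.75 + 0.25·15 = 76.5.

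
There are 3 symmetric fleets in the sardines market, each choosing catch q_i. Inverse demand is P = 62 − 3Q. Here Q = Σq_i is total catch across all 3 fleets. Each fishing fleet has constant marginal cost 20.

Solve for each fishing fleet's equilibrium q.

3.5

A representative fishing fleet's profit is π_i = q_i(62 − 3Q) − 20q_i, with Q = q_i + Σ_{j≠i} q_j.
First-order condition: 42 − 6q_i − 3Σ_{j≠i} q_j = 0.
With identical fishing fleets, set every q_j = q: then 42 − 6q − 6q = 0, i.e. q = 42/12 = 3.5.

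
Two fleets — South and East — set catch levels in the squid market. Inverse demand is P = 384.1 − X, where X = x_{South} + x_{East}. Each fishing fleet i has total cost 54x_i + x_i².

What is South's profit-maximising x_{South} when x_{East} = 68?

Fishing fleet South's profit: π = x_{South}(384.1 − (x_{South} + x_{East})) − 54x_{South} − x_{South}².
∂π/∂x_{South} = 330.1 − 4x_{South} − x_{East} = 0, so x_{South} = 82.525 − 0.25x_{East}.
At x_{East} = 68: x_{South} = 82.525 − 0.25·68 = 65.525.

65.525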